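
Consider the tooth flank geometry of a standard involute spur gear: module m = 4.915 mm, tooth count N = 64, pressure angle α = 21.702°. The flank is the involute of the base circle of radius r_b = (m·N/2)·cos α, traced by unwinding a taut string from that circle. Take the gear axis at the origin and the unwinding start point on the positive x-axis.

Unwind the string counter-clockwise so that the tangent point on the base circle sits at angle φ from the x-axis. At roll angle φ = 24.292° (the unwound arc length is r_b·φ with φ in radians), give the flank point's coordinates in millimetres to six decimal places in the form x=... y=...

pitch radius r_p = m·N/2 = 4.915·64/2 = 157.280000
base radius r_b = r_p·cos α = 157.280000·cos 21.702° = 146.131941
roll angle φ = 24.292° = 0.42397538 rad
x = r_b·(cos φ + φ·sin φ) = 146.131941·(0.91146073 + 0.42397538·0.41138710) = 158.681566
y = r_b·(sin φ − φ·cos φ) = 146.131941·(0.41138710 − 0.42397538·0.91146073) = 3.646020

x=158.681566 y=3.646020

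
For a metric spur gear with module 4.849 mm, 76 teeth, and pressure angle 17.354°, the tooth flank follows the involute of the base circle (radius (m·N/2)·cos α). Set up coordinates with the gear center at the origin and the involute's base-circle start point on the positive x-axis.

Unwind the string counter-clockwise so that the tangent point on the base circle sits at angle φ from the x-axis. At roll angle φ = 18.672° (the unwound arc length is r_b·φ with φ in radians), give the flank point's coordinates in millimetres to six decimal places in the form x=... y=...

pitch radius r_p = m·N/2 = 4.849·76/2 = 184.262000
base radius r_b = r_p·cos α = 184.262000·cos 17.354° = 175.874413
roll angle φ = 18.672° = 0.32588788 rad
x = r_b·(cos φ + φ·sin φ) = 175.874413·(0.94736685 + 0.32588788·0.32015006) = 184.967097
y = r_b·(sin φ − φ·cos φ) = 175.874413·(0.32015006 − 0.32588788·0.94736685) = 2.007551

x=184.967097 y=2.007551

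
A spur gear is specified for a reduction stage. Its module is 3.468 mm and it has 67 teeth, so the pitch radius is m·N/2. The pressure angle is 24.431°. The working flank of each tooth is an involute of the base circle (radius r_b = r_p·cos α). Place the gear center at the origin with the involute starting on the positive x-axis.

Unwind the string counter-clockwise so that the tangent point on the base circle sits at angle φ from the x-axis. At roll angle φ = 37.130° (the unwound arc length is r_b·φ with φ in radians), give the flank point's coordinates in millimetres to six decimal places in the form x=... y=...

pitch radius r_p = m·N/2 = 3.468·67/2 = 116.178000
base radius r_b = r_p·cos α = 116.178000·cos 24.431° = 105.775424
roll angle φ = 37.130° = 0.64804075 rad
x = r_b·(cos φ + φ·sin φ) = 105.775424·(0.79726798 + 0.64804075·0.60362552) = 125.707947
y = r_b·(sin φ − φ·cos φ) = 105.775424·(0.60362552 − 0.64804075·0.79726798) = 9.198588

x=125.707947 y=9.198588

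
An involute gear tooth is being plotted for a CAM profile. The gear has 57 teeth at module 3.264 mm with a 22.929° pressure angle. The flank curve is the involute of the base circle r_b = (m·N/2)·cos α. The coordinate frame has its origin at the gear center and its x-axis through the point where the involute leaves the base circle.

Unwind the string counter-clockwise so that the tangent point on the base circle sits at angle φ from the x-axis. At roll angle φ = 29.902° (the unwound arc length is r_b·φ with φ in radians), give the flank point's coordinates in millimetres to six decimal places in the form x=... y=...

x=96.558910 y=3.949895

pitch radius r_p = m·N/2 = 3.264·57/2 = 93.024000
base radius r_b = r_p·cos α = 93.024000·cos 22.929° = 85.674019
roll angle φ = 29.902° = 0.52188835 rad
x = r_b·(cos φ + φ·sin φ) = 85.674019·(0.86687935 + 0.52188835·0.49851800) = 96.558910
y = r_b·(sin φ − φ·cos φ) = 85.674019·(0.49851800 − 0.52188835·0.86687935) = 3.949895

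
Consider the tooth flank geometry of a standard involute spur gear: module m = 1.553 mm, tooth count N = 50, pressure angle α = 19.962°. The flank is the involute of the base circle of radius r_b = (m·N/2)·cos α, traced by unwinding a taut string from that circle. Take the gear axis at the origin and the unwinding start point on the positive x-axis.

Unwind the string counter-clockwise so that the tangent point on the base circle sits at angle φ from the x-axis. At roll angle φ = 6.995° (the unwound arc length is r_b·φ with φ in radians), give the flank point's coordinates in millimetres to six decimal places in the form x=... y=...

x=36.763311 y=0.022102

pitch radius r_p = m·N/2 = 1.553·50/2 = 38.825000
base radius r_b = r_p·cos α = 38.825000·cos 19.962° = 36.492365
roll angle φ = 6.995° = 0.12208578 rad
x = r_b·(cos φ + φ·sin φ) = 36.492365·(0.99255678 + 0.12208578·0.12178273) = 36.763311
y = r_b·(sin φ − φ·cos φ) = 36.492365·(0.12178273 − 0.12208578·0.99255678) = 0.022102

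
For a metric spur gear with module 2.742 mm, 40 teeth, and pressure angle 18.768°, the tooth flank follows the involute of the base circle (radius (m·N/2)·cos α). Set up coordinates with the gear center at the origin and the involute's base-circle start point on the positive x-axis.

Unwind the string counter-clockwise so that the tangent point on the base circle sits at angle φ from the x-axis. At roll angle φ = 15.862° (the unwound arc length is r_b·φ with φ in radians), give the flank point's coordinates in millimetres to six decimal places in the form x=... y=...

pitch radius r_p = m·N/2 = 2.742·40/2 = 54.840000
base radius r_b = r_p·cos α = 54.840000·cos 18.768° = 51.924108
roll angle φ = 15.862° = 0.27684413 rad
x = r_b·(cos φ + φ·sin φ) = 51.924108·(0.96192279 + 0.27684413·0.27332131) = 53.875945
y = r_b·(sin φ − φ·cos φ) = 51.924108·(0.27332131 − 0.27684413·0.96192279) = 0.364436

x=53.875945 y=0.364436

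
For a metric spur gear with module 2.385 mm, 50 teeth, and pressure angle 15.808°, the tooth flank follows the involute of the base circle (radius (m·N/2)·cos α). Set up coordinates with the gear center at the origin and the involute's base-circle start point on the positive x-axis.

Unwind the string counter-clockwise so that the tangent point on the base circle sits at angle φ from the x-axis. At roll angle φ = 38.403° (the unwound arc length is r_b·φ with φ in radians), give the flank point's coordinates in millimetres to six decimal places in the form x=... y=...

x=68.845021 y=5.503685

pitch radius r_p = m·N/2 = 2.385·50/2 = 59.625000
base radius r_b = r_p·cos α = 59.625000·cos 15.808° = 57.369981
roll angle φ = 38.403° = 0.67025879 rad
x = r_b·(cos φ + φ·sin φ) = 57.369981·(0.78366093 + 0.67025879·0.62118881) = 68.845021
y = r_b·(sin φ − φ·cos φ) = 57.369981·(0.62118881 − 0.67025879·0.78366093) = 5.503685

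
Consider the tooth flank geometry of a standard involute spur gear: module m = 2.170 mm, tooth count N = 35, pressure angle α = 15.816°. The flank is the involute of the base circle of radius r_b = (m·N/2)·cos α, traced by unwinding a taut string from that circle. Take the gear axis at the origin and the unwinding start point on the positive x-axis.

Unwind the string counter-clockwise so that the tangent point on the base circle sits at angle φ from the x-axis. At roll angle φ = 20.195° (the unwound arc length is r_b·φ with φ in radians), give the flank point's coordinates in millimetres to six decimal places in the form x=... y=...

x=38.736934 y=0.526713

pitch radius r_p = m·N/2 = 2.170·35/2 = 37.975000
base radius r_b = r_p·cos α = 37.975000·cos 15.816° = 36.537339
roll angle φ = 20.195° = 0.35246924 rad
x = r_b·(cos φ + φ·sin φ) = 36.537339·(0.93852315 + 0.35246924·0.34521630) = 38.736934
y = r_b·(sin φ − φ·cos φ) = 36.537339·(0.34521630 − 0.35246924·0.93852315) = 0.526713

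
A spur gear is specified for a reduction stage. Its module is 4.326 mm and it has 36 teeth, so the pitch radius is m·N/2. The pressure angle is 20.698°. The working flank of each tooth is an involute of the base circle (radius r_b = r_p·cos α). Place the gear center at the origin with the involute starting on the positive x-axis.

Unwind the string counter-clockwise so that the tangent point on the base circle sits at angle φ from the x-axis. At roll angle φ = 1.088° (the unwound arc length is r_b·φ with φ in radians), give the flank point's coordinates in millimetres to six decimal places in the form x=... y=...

pitch radius r_p = m·N/2 = 4.326·36/2 = 77.868000
base radius r_b = r_p·cos α = 77.868000·cos 20.698° = 72.842117
roll angle φ = 1.088° = 0.01898918 rad
x = r_b·(cos φ + φ·sin φ) = 72.842117·(0.99981971 + 0.01898918·0.01898804) = 72.855248
y = r_b·(sin φ − φ·cos φ) = 72.842117·(0.01898804 − 0.01898918·0.99981971) = 0.000166

x=72.855248 y=0.000166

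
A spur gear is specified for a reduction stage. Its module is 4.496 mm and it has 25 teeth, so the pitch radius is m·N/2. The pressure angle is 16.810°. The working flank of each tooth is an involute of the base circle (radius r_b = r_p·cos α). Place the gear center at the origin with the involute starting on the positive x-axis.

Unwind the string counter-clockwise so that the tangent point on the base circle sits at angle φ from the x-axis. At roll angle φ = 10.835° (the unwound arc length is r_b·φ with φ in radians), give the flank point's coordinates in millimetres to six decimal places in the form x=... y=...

pitch radius r_p = m·N/2 = 4.496·25/2 = 56.200000
base radius r_b = r_p·cos α = 56.200000·cos 16.810° = 53.798520
roll angle φ = 10.835° = 0.18910642 rad
x = r_b·(cos φ + φ·sin φ) = 53.798520·(0.98217260 + 0.18910642·0.18798132) = 54.751888
y = r_b·(sin φ − φ·cos φ) = 53.798520·(0.18798132 − 0.18910642·0.98217260) = 0.120841

x=54.751888 y=0.120841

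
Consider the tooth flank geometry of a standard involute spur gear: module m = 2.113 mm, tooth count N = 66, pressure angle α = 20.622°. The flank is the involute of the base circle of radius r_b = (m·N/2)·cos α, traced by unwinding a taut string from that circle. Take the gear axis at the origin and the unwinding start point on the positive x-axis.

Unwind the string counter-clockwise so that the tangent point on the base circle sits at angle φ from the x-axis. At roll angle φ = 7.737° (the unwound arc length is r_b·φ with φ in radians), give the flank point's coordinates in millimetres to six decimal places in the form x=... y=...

pitch radius r_p = m·N/2 = 2.113·66/2 = 69.729000
base radius r_b = r_p·cos α = 69.729000·cos 20.622° = 65.261070
roll angle φ = 7.737° = 0.13503612 rad
x = r_b·(cos φ + φ·sin φ) = 65.261070·(0.99089647 + 0.13503612·0.13462611) = 65.853370
y = r_b·(sin φ − φ·cos φ) = 65.261070·(0.13462611 − 0.13503612·0.99089647) = 0.053468

x=65.853370 y=0.053468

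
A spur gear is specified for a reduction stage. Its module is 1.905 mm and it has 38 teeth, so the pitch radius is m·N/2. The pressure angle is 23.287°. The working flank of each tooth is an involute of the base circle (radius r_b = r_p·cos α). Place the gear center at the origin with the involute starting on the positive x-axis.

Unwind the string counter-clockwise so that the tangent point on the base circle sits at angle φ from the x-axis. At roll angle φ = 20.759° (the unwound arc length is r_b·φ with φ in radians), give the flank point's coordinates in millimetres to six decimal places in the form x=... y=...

pitch radius r_p = m·N/2 = 1.905·38/2 = 36.195000
base radius r_b = r_p·cos α = 36.195000·cos 23.287° = 33.246414
roll angle φ = 20.759° = 0.36231290 rad
x = r_b·(cos φ + φ·sin φ) = 33.246414·(0.93507955 + 0.36231290·0.35443792) = 35.357461
y = r_b·(sin φ − φ·cos φ) = 33.246414·(0.35443792 − 0.36231290·0.93507955) = 0.520191

x=35.357461 y=0.520191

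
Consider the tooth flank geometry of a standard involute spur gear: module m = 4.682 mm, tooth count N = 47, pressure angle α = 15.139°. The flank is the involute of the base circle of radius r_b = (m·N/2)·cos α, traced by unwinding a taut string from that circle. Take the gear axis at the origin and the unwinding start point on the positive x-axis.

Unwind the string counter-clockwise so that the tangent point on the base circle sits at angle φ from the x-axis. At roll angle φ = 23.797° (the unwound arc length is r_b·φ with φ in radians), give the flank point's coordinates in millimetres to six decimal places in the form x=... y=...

x=114.977925 y=2.493024

pitch radius r_p = m·N/2 = 4.682·47/2 = 110.027000
base radius r_b = r_p·cos α = 110.027000·cos 15.139° = 106.208523
roll angle φ = 23.797° = 0.41533600 rad
x = r_b·(cos φ + φ·sin φ) = 106.208523·(0.91498080 + 0.41533600·0.40349739) = 114.977925
y = r_b·(sin φ − φ·cos φ) = 106.208523·(0.40349739 − 0.41533600·0.91498080) = 2.493024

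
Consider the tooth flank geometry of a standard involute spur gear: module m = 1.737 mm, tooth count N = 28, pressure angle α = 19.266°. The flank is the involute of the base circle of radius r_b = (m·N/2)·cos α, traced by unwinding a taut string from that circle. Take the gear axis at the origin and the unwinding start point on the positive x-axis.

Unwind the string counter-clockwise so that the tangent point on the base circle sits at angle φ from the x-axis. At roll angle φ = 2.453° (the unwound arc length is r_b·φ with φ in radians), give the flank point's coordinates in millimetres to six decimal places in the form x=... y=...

pitch radius r_p = m·N/2 = 1.737·28/2 = 24.318000
base radius r_b = r_p·cos α = 24.318000·cos 19.266° = 22.956117
roll angle φ = 2.453° = 0.04281293 rad
x = r_b·(cos φ + φ·sin φ) = 22.956117·(0.99908367 + 0.04281293·0.04279985) = 22.977146
y = r_b·(sin φ − φ·cos φ) = 22.956117·(0.04279985 − 0.04281293·0.99908367) = 0.000600

x=22.977146 y=0.000600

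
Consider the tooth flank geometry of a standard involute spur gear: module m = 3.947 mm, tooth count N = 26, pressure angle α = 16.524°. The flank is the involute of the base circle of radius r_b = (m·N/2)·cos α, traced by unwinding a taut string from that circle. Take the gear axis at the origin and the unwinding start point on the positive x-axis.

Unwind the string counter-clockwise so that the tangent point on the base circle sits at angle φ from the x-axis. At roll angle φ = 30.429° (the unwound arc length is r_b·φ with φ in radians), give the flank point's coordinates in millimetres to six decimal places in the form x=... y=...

pitch radius r_p = m·N/2 = 3.947·26/2 = 51.311000
base radius r_b = r_p·cos α = 51.311000·cos 16.524° = 49.191891
roll angle φ = 30.429° = 0.53108624 rad
x = r_b·(cos φ + φ·sin φ) = 49.191891·(0.86225743 + 0.53108624·0.50647026) = 55.647678
y = r_b·(sin φ − φ·cos φ) = 49.191891·(0.50647026 − 0.53108624·0.86225743) = 2.387637

x=55.647678 y=2.387637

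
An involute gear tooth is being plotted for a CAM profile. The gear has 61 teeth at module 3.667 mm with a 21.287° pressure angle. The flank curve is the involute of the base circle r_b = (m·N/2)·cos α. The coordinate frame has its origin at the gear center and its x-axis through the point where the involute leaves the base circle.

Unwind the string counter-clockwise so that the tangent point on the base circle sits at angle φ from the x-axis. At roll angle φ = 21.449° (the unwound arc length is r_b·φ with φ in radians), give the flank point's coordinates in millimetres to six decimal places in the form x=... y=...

x=111.261273 y=1.797027

pitch radius r_p = m·N/2 = 3.667·61/2 = 111.843500
base radius r_b = r_p·cos α = 111.843500·cos 21.287° = 104.212823
roll angle φ = 21.449° = 0.37435567 rad
x = r_b·(cos φ + φ·sin φ) = 104.212823·(0.93074343 + 0.37435567·0.36567290) = 111.261273
y = r_b·(sin φ − φ·cos φ) = 104.212823·(0.36567290 − 0.37435567·0.93074343) = 1.797027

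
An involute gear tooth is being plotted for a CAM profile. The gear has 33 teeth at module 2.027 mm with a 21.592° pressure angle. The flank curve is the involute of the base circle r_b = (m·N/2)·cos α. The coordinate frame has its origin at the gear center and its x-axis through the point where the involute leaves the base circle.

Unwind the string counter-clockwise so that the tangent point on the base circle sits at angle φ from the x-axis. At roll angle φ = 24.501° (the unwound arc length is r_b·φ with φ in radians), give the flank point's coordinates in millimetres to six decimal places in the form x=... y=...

pitch radius r_p = m·N/2 = 2.027·33/2 = 33.445500
base radius r_b = r_p·cos α = 33.445500·cos 21.592° = 31.098558
roll angle φ = 24.501° = 0.42762312 rad
x = r_b·(cos φ + φ·sin φ) = 31.098558·(0.90995403 + 0.42762312·0.41470912) = 33.813252
y = r_b·(sin φ − φ·cos φ) = 31.098558·(0.41470912 − 0.42762312·0.90995403) = 0.795866

x=33.813252 y=0.795866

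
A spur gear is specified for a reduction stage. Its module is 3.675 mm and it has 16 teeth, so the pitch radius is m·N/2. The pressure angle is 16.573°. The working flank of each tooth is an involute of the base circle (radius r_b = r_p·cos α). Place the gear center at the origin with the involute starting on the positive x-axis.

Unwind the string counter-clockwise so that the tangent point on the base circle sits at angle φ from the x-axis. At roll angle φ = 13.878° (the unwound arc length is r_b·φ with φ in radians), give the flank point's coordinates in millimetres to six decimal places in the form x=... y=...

x=28.993160 y=0.132697

pitch radius r_p = m·N/2 = 3.675·16/2 = 29.400000
base radius r_b = r_p·cos α = 29.400000·cos 16.573° = 28.178639
roll angle φ = 13.878° = 0.24221679 rad
x = r_b·(cos φ + φ·sin φ) = 28.178639·(0.97080865 + 0.24221679·0.23985530) = 28.993160
y = r_b·(sin φ − φ·cos φ) = 28.178639·(0.23985530 − 0.24221679·0.97080865) = 0.132697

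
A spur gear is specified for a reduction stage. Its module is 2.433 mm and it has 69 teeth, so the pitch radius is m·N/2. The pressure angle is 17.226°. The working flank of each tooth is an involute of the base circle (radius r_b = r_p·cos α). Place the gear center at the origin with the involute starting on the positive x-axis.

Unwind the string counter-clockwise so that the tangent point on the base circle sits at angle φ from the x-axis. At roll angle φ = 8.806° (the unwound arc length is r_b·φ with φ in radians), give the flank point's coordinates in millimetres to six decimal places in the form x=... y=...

x=81.114694 y=0.096795

pitch radius r_p = m·N/2 = 2.433·69/2 = 83.938500
base radius r_b = r_p·cos α = 83.938500·cos 17.226° = 80.173361
roll angle φ = 8.806° = 0.15369369 rad
x = r_b·(cos φ + φ·sin φ) = 80.173361·(0.98821236 + 0.15369369·0.15308932) = 81.114694
y = r_b·(sin φ − φ·cos φ) = 80.173361·(0.15308932 − 0.15369369·0.98821236) = 0.096795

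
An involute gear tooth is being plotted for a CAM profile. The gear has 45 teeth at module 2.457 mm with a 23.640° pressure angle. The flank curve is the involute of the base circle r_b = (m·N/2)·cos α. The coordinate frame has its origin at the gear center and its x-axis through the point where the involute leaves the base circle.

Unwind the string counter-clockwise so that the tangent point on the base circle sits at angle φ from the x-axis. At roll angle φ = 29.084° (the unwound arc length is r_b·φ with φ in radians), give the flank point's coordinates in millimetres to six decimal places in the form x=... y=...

pitch radius r_p = m·N/2 = 2.457·45/2 = 55.282500
base radius r_b = r_p·cos α = 55.282500·cos 23.640° = 50.643359
roll angle φ = 29.084° = 0.50761156 rad
x = r_b·(cos φ + φ·sin φ) = 50.643359·(0.87390800 + 0.50761156·0.48609136) = 56.753662
y = r_b·(sin φ − φ·cos φ) = 50.643359·(0.48609136 − 0.50761156·0.87390800) = 2.151611

x=56.753662 y=2.151611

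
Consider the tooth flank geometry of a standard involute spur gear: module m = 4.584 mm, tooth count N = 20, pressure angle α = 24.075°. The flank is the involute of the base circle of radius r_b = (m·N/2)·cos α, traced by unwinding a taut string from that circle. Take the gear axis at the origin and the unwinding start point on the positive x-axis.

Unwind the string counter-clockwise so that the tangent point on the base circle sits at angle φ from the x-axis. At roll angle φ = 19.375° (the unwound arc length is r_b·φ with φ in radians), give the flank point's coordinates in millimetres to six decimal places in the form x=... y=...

pitch radius r_p = m·N/2 = 4.584·20/2 = 45.840000
base radius r_b = r_p·cos α = 45.840000·cos 24.075° = 41.852482
roll angle φ = 19.375° = 0.33815754 rad
x = r_b·(cos φ + φ·sin φ) = 41.852482·(0.94336750 + 0.33815754·0.33174954) = 44.177434
y = r_b·(sin φ − φ·cos φ) = 41.852482·(0.33174954 − 0.33815754·0.94336750) = 0.533314

x=44.177434 y=0.533314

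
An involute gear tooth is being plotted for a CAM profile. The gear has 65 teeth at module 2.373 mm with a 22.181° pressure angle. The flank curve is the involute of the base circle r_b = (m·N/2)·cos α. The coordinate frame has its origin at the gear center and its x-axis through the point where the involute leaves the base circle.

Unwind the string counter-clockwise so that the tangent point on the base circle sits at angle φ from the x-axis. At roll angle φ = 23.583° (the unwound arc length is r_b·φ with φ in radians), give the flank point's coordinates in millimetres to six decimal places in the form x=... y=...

pitch radius r_p = m·N/2 = 2.373·65/2 = 77.122500
base radius r_b = r_p·cos α = 77.122500·cos 22.181° = 71.415113
roll angle φ = 23.583° = 0.41160100 rad
x = r_b·(cos φ + φ·sin φ) = 71.415113·(0.91648148 + 0.41160100·0.40007712) = 77.210708
y = r_b·(sin φ − φ·cos φ) = 71.415113·(0.40007712 − 0.41160100·0.91648148) = 1.632009

x=77.210708 y=1.632009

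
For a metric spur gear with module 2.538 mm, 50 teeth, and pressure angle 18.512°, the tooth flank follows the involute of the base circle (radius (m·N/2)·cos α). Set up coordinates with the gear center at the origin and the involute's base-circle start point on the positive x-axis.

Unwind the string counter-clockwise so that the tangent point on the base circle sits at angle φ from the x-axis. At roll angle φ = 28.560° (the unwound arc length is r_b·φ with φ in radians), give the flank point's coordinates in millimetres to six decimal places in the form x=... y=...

x=67.183764 y=2.422779

pitch radius r_p = m·N/2 = 2.538·50/2 = 63.450000
base radius r_b = r_p·cos α = 63.450000·cos 18.512° = 60.166918
roll angle φ = 28.560° = 0.49846603 rad
x = r_b·(cos φ + φ·sin φ) = 60.166918·(0.87831695 + 0.49846603·0.47807879) = 67.183764
y = r_b·(sin φ − φ·cos φ) = 60.166918·(0.47807879 − 0.49846603·0.87831695) = 2.422779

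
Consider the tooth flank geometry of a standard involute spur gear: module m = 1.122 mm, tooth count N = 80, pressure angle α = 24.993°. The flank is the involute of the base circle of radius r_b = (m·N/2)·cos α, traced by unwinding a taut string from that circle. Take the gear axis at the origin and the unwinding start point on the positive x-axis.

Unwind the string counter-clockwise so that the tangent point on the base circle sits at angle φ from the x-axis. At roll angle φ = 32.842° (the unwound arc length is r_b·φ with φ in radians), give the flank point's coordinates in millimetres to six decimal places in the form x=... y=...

x=46.820924 y=2.470678

pitch radius r_p = m·N/2 = 1.122·80/2 = 44.880000
base radius r_b = r_p·cos α = 44.880000·cos 24.993° = 40.677410
roll angle φ = 32.842° = 0.57320103 rad
x = r_b·(cos φ + φ·sin φ) = 40.677410·(0.84016928 + 0.57320103·0.54232423) = 46.820924
y = r_b·(sin φ − φ·cos φ) = 40.677410·(0.54232423 − 0.57320103·0.84016928) = 2.470678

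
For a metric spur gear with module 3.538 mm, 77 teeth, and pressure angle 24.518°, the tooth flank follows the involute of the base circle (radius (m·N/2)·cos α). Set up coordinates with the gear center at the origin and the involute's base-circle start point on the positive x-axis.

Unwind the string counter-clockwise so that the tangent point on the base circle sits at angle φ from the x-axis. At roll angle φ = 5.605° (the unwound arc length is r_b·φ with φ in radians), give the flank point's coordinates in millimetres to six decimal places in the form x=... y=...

pitch radius r_p = m·N/2 = 3.538·77/2 = 136.213000
base radius r_b = r_p·cos α = 136.213000·cos 24.518° = 123.930803
roll angle φ = 5.605° = 0.09782570 rad
x = r_b·(cos φ + φ·sin φ) = 123.930803·(0.99521888 + 0.09782570·0.09766975) = 124.522385
y = r_b·(sin φ − φ·cos φ) = 123.930803·(0.09766975 − 0.09782570·0.99521888) = 0.038637

x=124.522385 y=0.038637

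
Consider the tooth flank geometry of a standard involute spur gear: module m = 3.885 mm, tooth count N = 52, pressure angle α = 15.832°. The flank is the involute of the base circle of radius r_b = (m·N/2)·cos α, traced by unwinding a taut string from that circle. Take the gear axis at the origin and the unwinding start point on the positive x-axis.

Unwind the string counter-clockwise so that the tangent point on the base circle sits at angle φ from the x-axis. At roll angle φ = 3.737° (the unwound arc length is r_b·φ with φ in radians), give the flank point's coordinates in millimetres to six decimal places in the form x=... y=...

pitch radius r_p = m·N/2 = 3.885·52/2 = 101.010000
base radius r_b = r_p·cos α = 101.010000·cos 15.832° = 97.178264
roll angle φ = 3.737° = 0.06522295 rad
x = r_b·(cos φ + φ·sin φ) = 97.178264·(0.99787374 + 0.06522295·0.06517672) = 97.384744
y = r_b·(sin φ − φ·cos φ) = 97.178264·(0.06517672 − 0.06522295·0.99787374) = 0.008984

x=97.384744 y=0.008984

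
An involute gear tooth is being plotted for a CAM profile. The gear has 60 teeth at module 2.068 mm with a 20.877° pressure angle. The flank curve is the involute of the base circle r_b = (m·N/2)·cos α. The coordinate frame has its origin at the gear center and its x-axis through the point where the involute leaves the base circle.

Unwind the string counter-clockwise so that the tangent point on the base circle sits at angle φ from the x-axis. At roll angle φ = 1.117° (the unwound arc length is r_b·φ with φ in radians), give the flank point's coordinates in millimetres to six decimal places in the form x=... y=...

x=57.977940 y=0.000143

pitch radius r_p = m·N/2 = 2.068·60/2 = 62.040000
base radius r_b = r_p·cos α = 62.040000·cos 20.877° = 57.966925
roll angle φ = 1.117° = 0.01949533 rad
x = r_b·(cos φ + φ·sin φ) = 57.966925·(0.99980997 + 0.01949533·0.01949409) = 57.977940
y = r_b·(sin φ − φ·cos φ) = 57.966925·(0.01949409 − 0.01949533·0.99980997) = 0.000143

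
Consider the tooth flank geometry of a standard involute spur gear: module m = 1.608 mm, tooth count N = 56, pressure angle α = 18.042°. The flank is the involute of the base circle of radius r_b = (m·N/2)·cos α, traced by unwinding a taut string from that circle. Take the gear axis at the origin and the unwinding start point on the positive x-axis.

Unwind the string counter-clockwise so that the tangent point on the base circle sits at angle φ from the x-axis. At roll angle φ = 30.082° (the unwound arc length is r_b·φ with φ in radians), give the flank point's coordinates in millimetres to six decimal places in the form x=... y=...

x=48.310166 y=2.008902

pitch radius r_p = m·N/2 = 1.608·56/2 = 45.024000
base radius r_b = r_p·cos α = 45.024000·cos 18.042° = 42.810158
roll angle φ = 30.082° = 0.52502995 rad
x = r_b·(cos φ + φ·sin φ) = 42.810158·(0.86530893 + 0.52502995·0.50123892) = 48.310166
y = r_b·(sin φ − φ·cos φ) = 42.810158·(0.50123892 − 0.52502995·0.86530893) = 2.008902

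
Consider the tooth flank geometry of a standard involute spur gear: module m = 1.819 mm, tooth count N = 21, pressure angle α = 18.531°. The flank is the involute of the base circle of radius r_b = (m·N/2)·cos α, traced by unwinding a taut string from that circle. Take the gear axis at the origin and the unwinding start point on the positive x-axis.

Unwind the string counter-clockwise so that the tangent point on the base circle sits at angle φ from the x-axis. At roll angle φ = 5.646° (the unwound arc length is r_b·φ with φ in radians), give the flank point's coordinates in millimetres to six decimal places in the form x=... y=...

x=18.196936 y=0.005770

pitch radius r_p = m·N/2 = 1.819·21/2 = 19.099500
base radius r_b = r_p·cos α = 19.099500·cos 18.531° = 18.109226
roll angle φ = 5.646° = 0.09854129 rad
x = r_b·(cos φ + φ·sin φ) = 18.109226·(0.99514873 + 0.09854129·0.09838189) = 18.196936
y = r_b·(sin φ − φ·cos φ) = 18.109226·(0.09838189 − 0.09854129·0.99514873) = 0.005770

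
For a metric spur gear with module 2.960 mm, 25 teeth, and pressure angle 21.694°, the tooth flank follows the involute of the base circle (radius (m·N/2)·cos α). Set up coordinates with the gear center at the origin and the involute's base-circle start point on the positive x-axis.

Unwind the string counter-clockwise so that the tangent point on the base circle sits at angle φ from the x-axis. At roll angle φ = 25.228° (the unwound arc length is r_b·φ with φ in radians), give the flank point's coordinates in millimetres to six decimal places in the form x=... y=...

pitch radius r_p = m·N/2 = 2.960·25/2 = 37.000000
base radius r_b = r_p·cos α = 37.000000·cos 21.694° = 34.379338
roll angle φ = 25.228° = 0.44031166 rad
x = r_b·(cos φ + φ·sin φ) = 34.379338·(0.90461887 + 0.44031166·0.42622142) = 37.552177
y = r_b·(sin φ − φ·cos φ) = 34.379338·(0.42622142 − 0.44031166·0.90461887) = 0.959430

x=37.552177 y=0.959430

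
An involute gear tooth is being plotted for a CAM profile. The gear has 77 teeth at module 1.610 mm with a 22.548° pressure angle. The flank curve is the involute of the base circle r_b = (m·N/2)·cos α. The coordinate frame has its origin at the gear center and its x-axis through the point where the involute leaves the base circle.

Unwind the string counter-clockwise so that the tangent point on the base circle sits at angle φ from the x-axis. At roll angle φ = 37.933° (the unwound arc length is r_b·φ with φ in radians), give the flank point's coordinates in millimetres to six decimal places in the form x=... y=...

pitch radius r_p = m·N/2 = 1.610·77/2 = 61.985000
base radius r_b = r_p·cos α = 61.985000·cos 22.548° = 57.246781
roll angle φ = 37.933° = 0.66205575 rad
x = r_b·(cos φ + φ·sin φ) = 57.246781·(0.78873015 + 0.66205575·0.61473958) = 68.451236
y = r_b·(sin φ − φ·cos φ) = 57.246781·(0.61473958 − 0.66205575·0.78873015) = 5.298547

x=68.451236 y=5.298547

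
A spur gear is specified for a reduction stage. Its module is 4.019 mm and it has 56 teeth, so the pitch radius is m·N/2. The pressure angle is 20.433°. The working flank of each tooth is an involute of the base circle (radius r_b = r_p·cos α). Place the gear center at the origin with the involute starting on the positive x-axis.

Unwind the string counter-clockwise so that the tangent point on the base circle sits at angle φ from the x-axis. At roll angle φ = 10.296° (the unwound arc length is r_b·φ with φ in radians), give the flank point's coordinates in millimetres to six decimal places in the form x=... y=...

pitch radius r_p = m·N/2 = 4.019·56/2 = 112.532000
base radius r_b = r_p·cos α = 112.532000·cos 20.433° = 105.451607
roll angle φ = 10.296° = 0.17969910 rad
x = r_b·(cos φ + φ·sin φ) = 105.451607·(0.98389752 + 0.17969910·0.17873353) = 107.140496
y = r_b·(sin φ − φ·cos φ) = 105.451607·(0.17873353 − 0.17969910·0.98389752) = 0.203314

x=107.140496 y=0.203314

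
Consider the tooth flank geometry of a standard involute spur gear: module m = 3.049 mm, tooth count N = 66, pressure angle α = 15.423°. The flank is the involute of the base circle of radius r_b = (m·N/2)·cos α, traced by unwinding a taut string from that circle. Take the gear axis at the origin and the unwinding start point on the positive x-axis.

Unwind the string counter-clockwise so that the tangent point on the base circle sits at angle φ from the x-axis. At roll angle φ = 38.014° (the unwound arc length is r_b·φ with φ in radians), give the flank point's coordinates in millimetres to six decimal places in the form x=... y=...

pitch radius r_p = m·N/2 = 3.049·66/2 = 100.617000
base radius r_b = r_p·cos α = 100.617000·cos 15.423° = 96.993654
roll angle φ = 38.014° = 0.66346946 rad
x = r_b·(cos φ + φ·sin φ) = 96.993654·(0.78786030 + 0.66346946·0.61585400) = 116.049087
y = r_b·(sin φ − φ·cos φ) = 96.993654·(0.61585400 − 0.66346946·0.78786030) = 9.033286

x=116.049087 y=9.033286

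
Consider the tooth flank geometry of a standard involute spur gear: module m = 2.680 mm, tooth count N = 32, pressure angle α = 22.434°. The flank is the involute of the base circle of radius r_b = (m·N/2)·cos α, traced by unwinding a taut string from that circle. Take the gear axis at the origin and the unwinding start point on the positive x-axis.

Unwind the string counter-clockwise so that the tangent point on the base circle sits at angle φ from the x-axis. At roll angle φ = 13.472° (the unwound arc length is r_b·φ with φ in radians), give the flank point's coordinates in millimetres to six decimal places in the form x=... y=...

pitch radius r_p = m·N/2 = 2.680·32/2 = 42.880000
base radius r_b = r_p·cos α = 42.880000·cos 22.434° = 39.634830
roll angle φ = 13.472° = 0.23513076 rad
x = r_b·(cos φ + φ·sin φ) = 39.634830·(0.97248389 + 0.23513076·0.23297015) = 40.715368
y = r_b·(sin φ − φ·cos φ) = 39.634830·(0.23297015 − 0.23513076·0.97248389) = 0.170797

x=40.715368 y=0.170797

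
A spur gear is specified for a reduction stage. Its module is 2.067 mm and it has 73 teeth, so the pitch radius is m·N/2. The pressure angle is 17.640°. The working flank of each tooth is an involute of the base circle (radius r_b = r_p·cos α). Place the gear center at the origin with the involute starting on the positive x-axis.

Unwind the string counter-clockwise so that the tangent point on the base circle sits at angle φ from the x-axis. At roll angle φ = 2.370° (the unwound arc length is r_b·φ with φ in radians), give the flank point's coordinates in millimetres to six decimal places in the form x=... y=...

x=71.959486 y=0.001696

pitch radius r_p = m·N/2 = 2.067·73/2 = 75.445500
base radius r_b = r_p·cos α = 75.445500·cos 17.640° = 71.898003
roll angle φ = 2.370° = 0.04136430 rad
x = r_b·(cos φ + φ·sin φ) = 71.898003·(0.99914462 + 0.04136430·0.04135251) = 71.959486
y = r_b·(sin φ − φ·cos φ) = 71.898003·(0.04135251 − 0.04136430·0.99914462) = 0.001696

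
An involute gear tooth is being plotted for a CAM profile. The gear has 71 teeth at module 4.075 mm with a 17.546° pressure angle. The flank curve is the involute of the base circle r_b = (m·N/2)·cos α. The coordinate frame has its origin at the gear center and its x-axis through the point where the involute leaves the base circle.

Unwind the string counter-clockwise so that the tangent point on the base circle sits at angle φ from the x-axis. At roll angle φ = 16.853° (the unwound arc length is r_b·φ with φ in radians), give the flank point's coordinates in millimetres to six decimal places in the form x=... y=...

x=143.770510 y=1.159967

pitch radius r_p = m·N/2 = 4.075·71/2 = 144.662500
base radius r_b = r_p·cos α = 144.662500·cos 17.546° = 137.932109
roll angle φ = 16.853° = 0.29414034 rad
x = r_b·(cos φ + φ·sin φ) = 137.932109·(0.95705173 + 0.29414034·0.28991722) = 143.770510
y = r_b·(sin φ − φ·cos φ) = 137.932109·(0.28991722 − 0.29414034·0.95705173) = 1.159967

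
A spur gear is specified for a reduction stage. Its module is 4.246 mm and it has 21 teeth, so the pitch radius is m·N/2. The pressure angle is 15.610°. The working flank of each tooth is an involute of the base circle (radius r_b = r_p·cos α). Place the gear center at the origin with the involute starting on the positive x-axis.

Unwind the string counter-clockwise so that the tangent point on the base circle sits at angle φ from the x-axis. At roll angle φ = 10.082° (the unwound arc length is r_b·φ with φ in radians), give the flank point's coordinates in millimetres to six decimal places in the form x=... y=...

pitch radius r_p = m·N/2 = 4.246·21/2 = 44.583000
base radius r_b = r_p·cos α = 44.583000·cos 15.610° = 42.938584
roll angle φ = 10.082° = 0.17596410 rad
x = r_b·(cos φ + φ·sin φ) = 42.938584·(0.98455822 + 0.17596410·0.17505743) = 43.598208
y = r_b·(sin φ − φ·cos φ) = 42.938584·(0.17505743 − 0.17596410·0.98455822) = 0.077742

x=43.598208 y=0.077742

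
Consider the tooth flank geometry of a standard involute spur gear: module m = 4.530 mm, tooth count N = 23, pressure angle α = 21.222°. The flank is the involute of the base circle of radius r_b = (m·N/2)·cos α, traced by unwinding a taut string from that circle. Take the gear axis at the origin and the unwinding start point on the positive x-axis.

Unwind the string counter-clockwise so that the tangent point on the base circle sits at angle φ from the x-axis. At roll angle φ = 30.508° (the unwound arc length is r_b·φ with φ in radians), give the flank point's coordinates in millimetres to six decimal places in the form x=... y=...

x=54.966006 y=2.375127

pitch radius r_p = m·N/2 = 4.530·23/2 = 52.095000
base radius r_b = r_p·cos α = 52.095000·cos 21.222° = 48.562171
roll angle φ = 30.508° = 0.53246505 rad
x = r_b·(cos φ + φ·sin φ) = 48.562171·(0.86155829 + 0.53246505·0.50765866) = 54.966006
y = r_b·(sin φ − φ·cos φ) = 48.562171·(0.50765866 − 0.53246505·0.86155829) = 2.375127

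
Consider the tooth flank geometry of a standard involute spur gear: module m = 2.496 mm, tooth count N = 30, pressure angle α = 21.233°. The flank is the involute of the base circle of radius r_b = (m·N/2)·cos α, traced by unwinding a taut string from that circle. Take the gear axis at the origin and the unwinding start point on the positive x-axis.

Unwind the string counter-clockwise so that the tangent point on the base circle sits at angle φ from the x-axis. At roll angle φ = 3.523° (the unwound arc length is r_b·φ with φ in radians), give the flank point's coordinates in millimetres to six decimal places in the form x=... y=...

x=34.964308 y=0.002703

pitch radius r_p = m·N/2 = 2.496·30/2 = 37.440000
base radius r_b = r_p·cos α = 37.440000·cos 21.233° = 34.898399
roll angle φ = 3.523° = 0.06148795 rad
x = r_b·(cos φ + φ·sin φ) = 34.898399·(0.99811021 + 0.06148795·0.06144921) = 34.964308
y = r_b·(sin φ − φ·cos φ) = 34.898399·(0.06144921 − 0.06148795·0.99811021) = 0.002703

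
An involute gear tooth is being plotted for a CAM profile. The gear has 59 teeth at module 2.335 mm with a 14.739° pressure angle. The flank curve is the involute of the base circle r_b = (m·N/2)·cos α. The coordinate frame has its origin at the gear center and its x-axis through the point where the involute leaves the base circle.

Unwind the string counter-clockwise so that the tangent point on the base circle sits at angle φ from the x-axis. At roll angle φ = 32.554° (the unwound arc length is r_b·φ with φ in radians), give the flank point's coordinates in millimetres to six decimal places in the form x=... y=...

pitch radius r_p = m·N/2 = 2.335·59/2 = 68.882500
base radius r_b = r_p·cos α = 68.882500·cos 14.739° = 66.615908
roll angle φ = 32.554° = 0.56817448 rad
x = r_b·(cos φ + φ·sin φ) = 66.615908·(0.84288468 + 0.56817448·0.53809425) = 76.516104
y = r_b·(sin φ − φ·cos φ) = 66.615908·(0.53809425 − 0.56817448·0.84288468) = 3.942908

x=76.516104 y=3.942908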